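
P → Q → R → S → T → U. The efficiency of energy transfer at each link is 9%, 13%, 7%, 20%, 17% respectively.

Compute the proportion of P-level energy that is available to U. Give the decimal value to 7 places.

Product of link efficiencies: 0.09 × 0.13 × 0.07 × 0.2 × 0.17 = 0.000027846

0.0000278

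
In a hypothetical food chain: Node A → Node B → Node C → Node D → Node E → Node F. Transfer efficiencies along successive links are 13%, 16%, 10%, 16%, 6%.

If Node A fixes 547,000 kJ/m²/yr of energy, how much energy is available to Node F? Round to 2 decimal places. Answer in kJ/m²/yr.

Node B: 547000 × 0.13 = 71110 kJ/m²/yr
Node C: 71110 × 0.16 = 11377.6 kJ/m²/yr
Node D: 11377.6 × 0.1 = 1137.76 kJ/m²/yr
Node E: 1137.76 × 0.16 = 182.0416 kJ/m²/yr
Node F: 182.0416 × 0.06 = 10.922496 kJ/m²/yr

10.92 kJ/m²/yr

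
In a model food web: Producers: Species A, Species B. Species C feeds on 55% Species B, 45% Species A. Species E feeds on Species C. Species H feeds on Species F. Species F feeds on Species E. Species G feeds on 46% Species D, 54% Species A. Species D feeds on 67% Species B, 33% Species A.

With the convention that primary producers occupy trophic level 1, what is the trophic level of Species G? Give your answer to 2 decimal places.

2.46

Species C: 1 + (0.55×1 + 0.45×1) = 2
Species D: 1 + (0.67×1 + 0.33×1) = 2
Species E: 1 + 2 = 3
Species F: 1 + 3 = 4
Species G: 1 + (0.46×2 + 0.54×1) = 2.46
Species H: 1 + 4 = 5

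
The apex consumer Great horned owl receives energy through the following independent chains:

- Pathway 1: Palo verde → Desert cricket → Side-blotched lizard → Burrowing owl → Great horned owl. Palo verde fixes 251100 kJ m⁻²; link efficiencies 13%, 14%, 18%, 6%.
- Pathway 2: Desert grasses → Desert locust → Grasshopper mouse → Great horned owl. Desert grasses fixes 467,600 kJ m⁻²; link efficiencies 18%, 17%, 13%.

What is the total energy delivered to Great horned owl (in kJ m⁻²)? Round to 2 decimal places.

Pathway 1: 251100 × 0.13 × 0.14 × 0.18 × 0.06 = 49.356216 kJ m⁻²
Pathway 2: 467600 × 0.18 × 0.17 × 0.13 = 1860.1128 kJ m⁻²
Total at Great horned owl: 49.356216 + 1860.1128 = 1909.469016 kJ m⁻²

1909.47 kJ m⁻²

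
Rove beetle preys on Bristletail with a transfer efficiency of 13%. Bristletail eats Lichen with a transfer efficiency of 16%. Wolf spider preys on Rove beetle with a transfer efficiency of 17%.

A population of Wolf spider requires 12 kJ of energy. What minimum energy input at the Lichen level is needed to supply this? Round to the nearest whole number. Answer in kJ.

3394 kJ

Cumulative transfer efficiency: 0.16 × 0.13 × 0.17 = 0.003536
Lichen energy = 12 / 0.003536 = 3394 kJ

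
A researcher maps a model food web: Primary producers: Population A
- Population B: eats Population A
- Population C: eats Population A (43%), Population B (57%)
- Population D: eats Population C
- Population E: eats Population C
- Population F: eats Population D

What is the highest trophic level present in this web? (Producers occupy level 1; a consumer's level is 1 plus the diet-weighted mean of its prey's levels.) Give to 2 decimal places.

Population B: 1 + 1 = 2
Population C: 1 + (0.43×1 + 0.57×2) = 2.57
Population D: 1 + 2.57 = 3.57
Population E: 1 + 2.57 = 3.57
Population F: 1 + 3.57 = 4.57

4.57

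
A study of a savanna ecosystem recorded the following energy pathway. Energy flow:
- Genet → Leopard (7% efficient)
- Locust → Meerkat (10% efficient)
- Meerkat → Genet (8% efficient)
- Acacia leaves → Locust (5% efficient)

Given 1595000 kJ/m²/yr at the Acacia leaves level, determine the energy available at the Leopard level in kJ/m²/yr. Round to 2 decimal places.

44.66 kJ/m²/yr

Locust: 1595000 × 0.05 = 79750 kJ/m²/yr
Meerkat: 79750 × 0.1 = 7975 kJ/m²/yr
Genet: 7975 × 0.08 = 638 kJ/m²/yr
Leopard: 638 × 0.07 = 44.66 kJ/m²/yr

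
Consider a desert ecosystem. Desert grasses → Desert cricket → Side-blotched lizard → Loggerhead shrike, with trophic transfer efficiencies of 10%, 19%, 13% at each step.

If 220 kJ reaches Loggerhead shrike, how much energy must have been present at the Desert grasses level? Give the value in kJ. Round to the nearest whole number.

Cumulative transfer efficiency: 0.1 × 0.19 × 0.13 = 0.00247
Desert grasses energy = 220 / 0.00247 = 89069 kJ

89069 kJ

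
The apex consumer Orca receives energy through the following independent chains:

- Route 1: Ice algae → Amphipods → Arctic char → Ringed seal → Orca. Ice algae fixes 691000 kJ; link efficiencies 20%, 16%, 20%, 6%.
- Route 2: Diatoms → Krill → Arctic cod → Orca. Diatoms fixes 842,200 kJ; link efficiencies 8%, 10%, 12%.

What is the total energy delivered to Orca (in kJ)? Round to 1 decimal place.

Route 1: 691000 × 0.2 × 0.16 × 0.2 × 0.06 = 265.344 kJ
Route 2: 842200 × 0.08 × 0.1 × 0.12 = 808.512 kJ
Total at Orca: 265.344 + 808.512 = 1073.856 kJ

1073.9 kJ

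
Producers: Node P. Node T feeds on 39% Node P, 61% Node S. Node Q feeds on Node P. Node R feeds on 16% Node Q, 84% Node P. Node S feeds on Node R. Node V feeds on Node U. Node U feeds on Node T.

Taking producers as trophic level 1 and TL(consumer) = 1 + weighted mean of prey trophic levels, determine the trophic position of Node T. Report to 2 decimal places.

Node Q: 1 + 1 = 2
Node R: 1 + (0.16×2 + 0.84×1) = 2.16
Node S: 1 + 2.16 = 3.16
Node T: 1 + (0.39×1 + 0.61×3.16) = 3.3176
Node U: 1 + 3.3176 = 4.3176
Node V: 1 + 4.3176 = 5.3176

3.32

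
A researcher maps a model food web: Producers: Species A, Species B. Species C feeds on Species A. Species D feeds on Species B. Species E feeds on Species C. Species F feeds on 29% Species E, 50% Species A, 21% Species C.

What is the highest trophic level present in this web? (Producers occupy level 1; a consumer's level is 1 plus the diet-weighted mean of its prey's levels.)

Species C: 1 + 1 = 2
Species D: 1 + 1 = 2
Species E: 1 + 2 = 3
Species F: 1 + (0.29×3 + 0.5×1 + 0.21×2) = 2.79

3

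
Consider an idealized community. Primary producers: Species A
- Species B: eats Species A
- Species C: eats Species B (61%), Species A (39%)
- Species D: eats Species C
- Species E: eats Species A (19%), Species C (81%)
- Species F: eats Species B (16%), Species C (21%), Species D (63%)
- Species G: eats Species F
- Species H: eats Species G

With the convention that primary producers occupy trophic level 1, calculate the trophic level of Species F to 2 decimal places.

Species B: 1 + 1 = 2
Species C: 1 + (0.61×2 + 0.39×1) = 2.61
Species D: 1 + 2.61 = 3.61
Species E: 1 + (0.19×1 + 0.81×2.61) = 3.3041
Species F: 1 + (0.16×2 + 0.21×2.61 + 0.63×3.61) = 4.1424
Species G: 1 + 4.1424 = 5.1424
Species H: 1 + 5.1424 = 6.1424

4.14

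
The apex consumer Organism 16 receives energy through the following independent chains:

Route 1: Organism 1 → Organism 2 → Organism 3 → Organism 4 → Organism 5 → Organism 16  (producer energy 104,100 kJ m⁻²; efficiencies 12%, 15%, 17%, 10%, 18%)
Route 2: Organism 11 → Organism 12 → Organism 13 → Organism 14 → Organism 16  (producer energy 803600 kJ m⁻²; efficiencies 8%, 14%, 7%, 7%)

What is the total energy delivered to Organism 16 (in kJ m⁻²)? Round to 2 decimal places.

Route 1: 104100 × 0.12 × 0.15 × 0.17 × 0.1 × 0.18 = 5.733828 kJ m⁻²
Route 2: 803600 × 0.08 × 0.14 × 0.07 × 0.07 = 44.101568 kJ m⁻²
Total at Organism 16: 5.733828 + 44.101568 = 49.835396 kJ m⁻²

49.84 kJ m⁻²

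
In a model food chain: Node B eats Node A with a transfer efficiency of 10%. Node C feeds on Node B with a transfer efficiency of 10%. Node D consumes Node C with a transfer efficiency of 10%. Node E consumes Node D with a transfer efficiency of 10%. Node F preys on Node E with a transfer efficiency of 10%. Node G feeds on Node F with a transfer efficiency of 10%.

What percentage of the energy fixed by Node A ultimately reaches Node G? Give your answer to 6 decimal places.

0.000100%

Product of link efficiencies: 0.1 × 0.1 × 0.1 × 0.1 × 0.1 × 0.1 = 0.000001
As a percentage: 0.000001 × 100 = 0.000100%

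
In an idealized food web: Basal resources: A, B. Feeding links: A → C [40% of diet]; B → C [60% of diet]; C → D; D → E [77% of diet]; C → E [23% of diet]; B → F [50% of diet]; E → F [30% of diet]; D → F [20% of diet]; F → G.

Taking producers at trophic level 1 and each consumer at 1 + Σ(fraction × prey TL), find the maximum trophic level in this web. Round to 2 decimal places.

C: 1 + (0.4×1 + 0.6×1) = 2
D: 1 + 2 = 3
E: 1 + (0.77×3 + 0.23×2) = 3.77
F: 1 + (0.5×1 + 0.3×3.77 + 0.2×3) = 3.231
G: 1 + 3.231 = 4.231

4.23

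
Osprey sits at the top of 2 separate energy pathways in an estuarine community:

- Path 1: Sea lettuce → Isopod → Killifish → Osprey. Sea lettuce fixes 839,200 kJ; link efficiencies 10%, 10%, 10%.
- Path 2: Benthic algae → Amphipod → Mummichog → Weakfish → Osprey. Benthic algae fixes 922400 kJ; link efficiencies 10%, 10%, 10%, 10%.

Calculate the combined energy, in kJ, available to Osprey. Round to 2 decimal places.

Path 1: 839200 × 0.1 × 0.1 × 0.1 = 839.2 kJ
Path 2: 922400 × 0.1 × 0.1 × 0.1 × 0.1 = 92.24 kJ
Total at Osprey: 839.2 + 92.24 = 931.44 kJ

931.44 kJ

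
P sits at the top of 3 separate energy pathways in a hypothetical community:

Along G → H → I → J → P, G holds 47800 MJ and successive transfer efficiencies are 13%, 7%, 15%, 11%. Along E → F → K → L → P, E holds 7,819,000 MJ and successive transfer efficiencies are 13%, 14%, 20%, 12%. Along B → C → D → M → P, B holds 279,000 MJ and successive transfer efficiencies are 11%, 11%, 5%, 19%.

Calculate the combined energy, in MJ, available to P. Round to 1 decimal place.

Via G: 47800 × 0.13 × 0.07 × 0.15 × 0.11 = 7.17717 MJ
Via E: 7819000 × 0.13 × 0.14 × 0.2 × 0.12 = 3415.3392 MJ
Via B: 279000 × 0.11 × 0.11 × 0.05 × 0.19 = 32.07105 MJ
Total at P: 7.17717 + 3415.3392 + 32.07105 = 3454.58742 MJ

3454.6 MJ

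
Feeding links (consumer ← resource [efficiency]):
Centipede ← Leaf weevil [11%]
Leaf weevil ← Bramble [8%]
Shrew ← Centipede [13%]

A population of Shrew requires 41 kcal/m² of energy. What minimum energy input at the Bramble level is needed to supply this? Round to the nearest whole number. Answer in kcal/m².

Cumulative transfer efficiency: 0.08 × 0.11 × 0.13 = 0.001144
Bramble energy = 41 / 0.001144 = 35839 kcal/m²

35839 kcal/m²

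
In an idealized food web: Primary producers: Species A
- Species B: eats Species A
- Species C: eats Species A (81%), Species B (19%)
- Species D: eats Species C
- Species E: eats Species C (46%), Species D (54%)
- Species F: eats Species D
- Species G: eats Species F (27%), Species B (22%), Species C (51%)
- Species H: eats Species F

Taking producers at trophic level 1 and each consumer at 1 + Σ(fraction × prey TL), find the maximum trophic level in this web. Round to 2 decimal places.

Species B: 1 + 1 = 2
Species C: 1 + (0.81×1 + 0.19×2) = 2.19
Species D: 1 + 2.19 = 3.19
Species E: 1 + (0.46×2.19 + 0.54×3.19) = 3.73
Species F: 1 + 3.19 = 4.19
Species G: 1 + (0.27×4.19 + 0.22×2 + 0.51×2.19) = 3.6882
Species H: 1 + 4.19 = 5.19

5.19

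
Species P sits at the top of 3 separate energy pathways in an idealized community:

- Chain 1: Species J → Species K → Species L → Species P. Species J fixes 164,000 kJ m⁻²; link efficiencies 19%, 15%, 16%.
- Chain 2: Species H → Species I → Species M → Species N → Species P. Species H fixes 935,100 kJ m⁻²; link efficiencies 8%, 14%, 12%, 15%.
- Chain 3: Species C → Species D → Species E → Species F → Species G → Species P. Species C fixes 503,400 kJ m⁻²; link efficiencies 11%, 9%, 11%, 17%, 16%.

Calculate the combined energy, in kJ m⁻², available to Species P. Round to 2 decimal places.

951.27 kJ m⁻²

Chain 1: 164000 × 0.19 × 0.15 × 0.16 = 747.84 kJ m⁻²
Chain 2: 935100 × 0.08 × 0.14 × 0.12 × 0.15 = 188.51616 kJ m⁻²
Chain 3: 503400 × 0.11 × 0.09 × 0.11 × 0.17 × 0.16 = 14.91111072 kJ m⁻²
Total at Species P: 747.84 + 188.51616 + 14.91111072 = 951.26727072 kJ m⁻²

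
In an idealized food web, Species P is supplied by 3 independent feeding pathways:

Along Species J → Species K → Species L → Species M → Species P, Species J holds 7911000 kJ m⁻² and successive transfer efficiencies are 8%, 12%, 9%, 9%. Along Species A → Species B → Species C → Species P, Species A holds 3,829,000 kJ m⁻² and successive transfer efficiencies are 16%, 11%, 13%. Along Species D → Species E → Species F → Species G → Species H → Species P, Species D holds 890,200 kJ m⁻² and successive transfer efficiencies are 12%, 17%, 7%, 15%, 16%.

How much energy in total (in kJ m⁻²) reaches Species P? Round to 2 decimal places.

9406.42 kJ m⁻²

Via Species J: 7911000 × 0.08 × 0.12 × 0.09 × 0.09 = 615.15936 kJ m⁻²
Via Species A: 3829000 × 0.16 × 0.11 × 0.13 = 8760.752 kJ m⁻²
Via Species D: 890200 × 0.12 × 0.17 × 0.07 × 0.15 × 0.16 = 30.5089344 kJ m⁻²
Total at Species P: 615.15936 + 8760.752 + 30.5089344 = 9406.4202944 kJ m⁻²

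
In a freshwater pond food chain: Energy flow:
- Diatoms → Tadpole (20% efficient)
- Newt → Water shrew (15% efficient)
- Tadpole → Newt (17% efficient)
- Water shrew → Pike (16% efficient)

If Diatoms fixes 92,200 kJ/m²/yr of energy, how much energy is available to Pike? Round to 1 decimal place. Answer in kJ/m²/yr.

Tadpole: 92200 × 0.2 = 18440 kJ/m²/yr
Newt: 18440 × 0.17 = 3134.8 kJ/m²/yr
Water shrew: 3134.8 × 0.15 = 470.22 kJ/m²/yr
Pike: 470.22 × 0.16 = 75.2352 kJ/m²/yr

75.2 kJ/m²/yr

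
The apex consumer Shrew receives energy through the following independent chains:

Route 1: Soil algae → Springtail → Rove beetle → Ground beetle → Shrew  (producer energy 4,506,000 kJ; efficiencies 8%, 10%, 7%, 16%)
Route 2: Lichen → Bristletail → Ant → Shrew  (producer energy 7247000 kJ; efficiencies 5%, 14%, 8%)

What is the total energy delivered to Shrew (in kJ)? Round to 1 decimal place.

4462.1 kJ

Route 1: 4506000 × 0.08 × 0.1 × 0.07 × 0.16 = 403.7376 kJ
Route 2: 7247000 × 0.05 × 0.14 × 0.08 = 4058.32 kJ
Total at Shrew: 403.7376 + 4058.32 = 4462.0576 kJ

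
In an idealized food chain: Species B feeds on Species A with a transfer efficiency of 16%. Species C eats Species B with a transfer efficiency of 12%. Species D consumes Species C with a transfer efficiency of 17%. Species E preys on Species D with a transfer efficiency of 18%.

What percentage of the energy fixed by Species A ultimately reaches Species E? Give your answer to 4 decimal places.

0.0588%

Product of link efficiencies: 0.16 × 0.12 × 0.17 × 0.18 = 0.00058752
As a percentage: 0.00058752 × 100 = 0.0588%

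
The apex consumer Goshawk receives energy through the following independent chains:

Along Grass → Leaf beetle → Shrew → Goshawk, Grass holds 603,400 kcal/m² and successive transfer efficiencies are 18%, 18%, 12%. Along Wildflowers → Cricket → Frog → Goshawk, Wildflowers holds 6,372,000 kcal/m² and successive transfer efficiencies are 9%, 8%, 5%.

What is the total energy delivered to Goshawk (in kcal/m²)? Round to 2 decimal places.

Via Grass: 603400 × 0.18 × 0.18 × 0.12 = 2346.0192 kcal/m²
Via Wildflowers: 6372000 × 0.09 × 0.08 × 0.05 = 2293.92 kcal/m²
Total at Goshawk: 2346.0192 + 2293.92 = 4639.9392 kcal/m²

4639.94 kcal/m²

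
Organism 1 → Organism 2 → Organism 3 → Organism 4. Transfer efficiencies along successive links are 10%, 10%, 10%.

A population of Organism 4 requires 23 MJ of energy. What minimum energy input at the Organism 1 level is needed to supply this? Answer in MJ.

23000 MJ

Cumulative transfer efficiency: 0.1 × 0.1 × 0.1 = 0.001
Organism 1 energy = 23 / 0.001 = 23000 MJ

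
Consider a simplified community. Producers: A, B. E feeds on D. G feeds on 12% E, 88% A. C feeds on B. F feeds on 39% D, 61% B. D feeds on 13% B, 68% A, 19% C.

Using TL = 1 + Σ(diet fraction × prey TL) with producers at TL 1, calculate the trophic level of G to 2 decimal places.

C: 1 + 1 = 2
D: 1 + (0.13×1 + 0.68×1 + 0.19×2) = 2.19
E: 1 + 2.19 = 3.19
F: 1 + (0.39×2.19 + 0.61×1) = 2.4641
G: 1 + (0.12×3.19 + 0.88×1) = 2.2628

2.26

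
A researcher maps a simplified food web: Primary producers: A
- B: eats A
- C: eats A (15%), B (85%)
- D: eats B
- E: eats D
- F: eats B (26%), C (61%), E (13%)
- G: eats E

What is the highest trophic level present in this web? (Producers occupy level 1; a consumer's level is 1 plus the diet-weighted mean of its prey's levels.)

5

B: 1 + 1 = 2
C: 1 + (0.15×1 + 0.85×2) = 2.85
D: 1 + 2 = 3
E: 1 + 3 = 4
F: 1 + (0.26×2 + 0.61×2.85 + 0.13×4) = 3.7785
G: 1 + 4 = 5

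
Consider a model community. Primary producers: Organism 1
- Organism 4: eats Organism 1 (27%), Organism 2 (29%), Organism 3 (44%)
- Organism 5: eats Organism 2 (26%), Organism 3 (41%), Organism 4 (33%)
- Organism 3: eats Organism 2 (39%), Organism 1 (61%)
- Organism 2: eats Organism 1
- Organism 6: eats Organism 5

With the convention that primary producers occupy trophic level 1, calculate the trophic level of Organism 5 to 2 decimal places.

3.46

Organism 2: 1 + 1 = 2
Organism 3: 1 + (0.39×2 + 0.61×1) = 2.39
Organism 4: 1 + (0.27×1 + 0.29×2 + 0.44×2.39) = 2.9016
Organism 5: 1 + (0.26×2 + 0.41×2.39 + 0.33×2.9016) = 3.457428
Organism 6: 1 + 3.457428 = 4.457428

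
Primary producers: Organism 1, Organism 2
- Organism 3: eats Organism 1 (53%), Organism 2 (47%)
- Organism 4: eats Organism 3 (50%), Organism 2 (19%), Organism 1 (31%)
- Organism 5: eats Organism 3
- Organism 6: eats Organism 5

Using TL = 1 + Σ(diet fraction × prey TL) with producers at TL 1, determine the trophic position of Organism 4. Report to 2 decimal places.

2.50

Organism 3: 1 + (0.53×1 + 0.47×1) = 2
Organism 4: 1 + (0.5×2 + 0.19×1 + 0.31×1) = 2.5
Organism 5: 1 + 2 = 3
Organism 6: 1 + 3 = 4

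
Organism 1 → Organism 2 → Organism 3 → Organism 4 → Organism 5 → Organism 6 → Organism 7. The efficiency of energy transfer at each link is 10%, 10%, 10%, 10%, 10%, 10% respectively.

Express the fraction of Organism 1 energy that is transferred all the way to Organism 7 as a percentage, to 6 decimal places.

0.000100%

Product of link efficiencies: 0.1 × 0.1 × 0.1 × 0.1 × 0.1 × 0.1 = 0.000001
As a percentage: 0.000001 × 100 = 0.000100%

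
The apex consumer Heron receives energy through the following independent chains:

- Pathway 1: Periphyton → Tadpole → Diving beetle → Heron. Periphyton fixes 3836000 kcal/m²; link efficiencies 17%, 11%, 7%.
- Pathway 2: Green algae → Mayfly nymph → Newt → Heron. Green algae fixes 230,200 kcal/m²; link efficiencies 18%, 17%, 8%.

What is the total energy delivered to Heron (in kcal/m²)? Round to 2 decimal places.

Pathway 1: 3836000 × 0.17 × 0.11 × 0.07 = 5021.324 kcal/m²
Pathway 2: 230200 × 0.18 × 0.17 × 0.08 = 563.5296 kcal/m²
Total at Heron: 5021.324 + 563.5296 = 5584.8536 kcal/m²

5584.85 kcal/m²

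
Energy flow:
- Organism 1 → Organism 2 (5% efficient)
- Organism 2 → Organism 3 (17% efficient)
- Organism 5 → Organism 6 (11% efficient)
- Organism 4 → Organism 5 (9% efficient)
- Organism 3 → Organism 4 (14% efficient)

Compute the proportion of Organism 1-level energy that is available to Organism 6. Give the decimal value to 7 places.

0.0000118

Product of link efficiencies: 0.05 × 0.17 × 0.14 × 0.09 × 0.11 = 0.000011781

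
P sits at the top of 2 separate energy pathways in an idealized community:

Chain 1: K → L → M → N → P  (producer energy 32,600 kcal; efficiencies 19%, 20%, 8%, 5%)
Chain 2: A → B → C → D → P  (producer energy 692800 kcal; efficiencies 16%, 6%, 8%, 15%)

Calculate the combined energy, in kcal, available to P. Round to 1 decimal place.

Chain 1: 32600 × 0.19 × 0.2 × 0.08 × 0.05 = 4.9552 kcal
Chain 2: 692800 × 0.16 × 0.06 × 0.08 × 0.15 = 79.81056 kcal
Total at P: 4.9552 + 79.81056 = 84.76576 kcal

84.8 kcal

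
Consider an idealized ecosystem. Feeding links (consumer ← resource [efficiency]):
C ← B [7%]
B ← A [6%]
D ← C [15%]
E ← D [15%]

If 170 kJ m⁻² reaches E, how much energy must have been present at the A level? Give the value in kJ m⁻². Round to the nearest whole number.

Cumulative transfer efficiency: 0.06 × 0.07 × 0.15 × 0.15 = 0.0000945
A energy = 170 / 0.0000945 = 1798942 kJ m⁻²

1798942 kJ m⁻²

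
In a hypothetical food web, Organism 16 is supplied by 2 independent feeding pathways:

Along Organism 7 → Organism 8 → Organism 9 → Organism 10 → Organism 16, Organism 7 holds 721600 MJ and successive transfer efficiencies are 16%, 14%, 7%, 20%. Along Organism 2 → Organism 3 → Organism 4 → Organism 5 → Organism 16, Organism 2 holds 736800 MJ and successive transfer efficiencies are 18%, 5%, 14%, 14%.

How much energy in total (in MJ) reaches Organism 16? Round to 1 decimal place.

356.3 MJ

Via Organism 7: 721600 × 0.16 × 0.14 × 0.07 × 0.2 = 226.29376 MJ
Via Organism 2: 736800 × 0.18 × 0.05 × 0.14 × 0.14 = 129.97152 MJ
Total at Organism 16: 226.29376 + 129.97152 = 356.26528 MJ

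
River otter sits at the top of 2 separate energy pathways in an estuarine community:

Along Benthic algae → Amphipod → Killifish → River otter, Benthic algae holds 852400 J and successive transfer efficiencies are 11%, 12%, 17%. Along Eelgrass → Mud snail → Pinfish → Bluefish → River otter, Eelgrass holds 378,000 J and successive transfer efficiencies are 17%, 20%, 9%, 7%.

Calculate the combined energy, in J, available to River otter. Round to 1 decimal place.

Via Benthic algae: 852400 × 0.11 × 0.12 × 0.17 = 1912.7856 J
Via Eelgrass: 378000 × 0.17 × 0.2 × 0.09 × 0.07 = 80.9676 J
Total at River otter: 1912.7856 + 80.9676 = 1993.7532 J

1993.8 J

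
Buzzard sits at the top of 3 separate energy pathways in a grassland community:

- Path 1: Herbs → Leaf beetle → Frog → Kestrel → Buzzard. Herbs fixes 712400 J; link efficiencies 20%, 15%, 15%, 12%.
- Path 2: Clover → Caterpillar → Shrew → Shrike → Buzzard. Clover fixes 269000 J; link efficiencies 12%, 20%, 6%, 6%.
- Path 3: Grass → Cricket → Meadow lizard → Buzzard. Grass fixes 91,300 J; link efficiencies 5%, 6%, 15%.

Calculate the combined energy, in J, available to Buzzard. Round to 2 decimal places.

449.02 J

Path 1: 712400 × 0.2 × 0.15 × 0.15 × 0.12 = 384.696 J
Path 2: 269000 × 0.12 × 0.2 × 0.06 × 0.06 = 23.2416 J
Path 3: 91300 × 0.05 × 0.06 × 0.15 = 41.085 J
Total at Buzzard: 384.696 + 23.2416 + 41.085 = 449.0226 J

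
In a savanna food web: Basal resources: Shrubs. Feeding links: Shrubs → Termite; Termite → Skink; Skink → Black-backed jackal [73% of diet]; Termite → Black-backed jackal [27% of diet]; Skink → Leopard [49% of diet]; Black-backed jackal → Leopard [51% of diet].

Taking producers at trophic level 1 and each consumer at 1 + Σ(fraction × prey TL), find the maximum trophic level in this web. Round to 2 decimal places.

4.37

Termite: 1 + 1 = 2
Skink: 1 + 2 = 3
Black-backed jackal: 1 + (0.73×3 + 0.27×2) = 3.73
Leopard: 1 + (0.49×3 + 0.51×3.73) = 4.3723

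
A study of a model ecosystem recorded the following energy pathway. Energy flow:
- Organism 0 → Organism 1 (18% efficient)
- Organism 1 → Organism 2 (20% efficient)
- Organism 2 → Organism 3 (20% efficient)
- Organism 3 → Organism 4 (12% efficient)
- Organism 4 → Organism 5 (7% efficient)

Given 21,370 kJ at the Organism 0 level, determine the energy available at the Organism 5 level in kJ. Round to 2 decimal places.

1.29 kJ

Organism 1: 21370 × 0.18 = 3846.6 kJ
Organism 2: 3846.6 × 0.2 = 769.32 kJ
Organism 3: 769.32 × 0.2 = 153.864 kJ
Organism 4: 153.864 × 0.12 = 18.46368 kJ
Organism 5: 18.46368 × 0.07 = 1.2924576 kJ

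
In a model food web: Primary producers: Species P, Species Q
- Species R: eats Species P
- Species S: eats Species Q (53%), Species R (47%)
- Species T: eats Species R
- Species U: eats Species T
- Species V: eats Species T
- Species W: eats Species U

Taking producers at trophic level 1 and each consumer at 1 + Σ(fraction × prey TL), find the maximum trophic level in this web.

Species R: 1 + 1 = 2
Species S: 1 + (0.53×1 + 0.47×2) = 2.47
Species T: 1 + 2 = 3
Species U: 1 + 3 = 4
Species V: 1 + 3 = 4
Species W: 1 + 4 = 5

5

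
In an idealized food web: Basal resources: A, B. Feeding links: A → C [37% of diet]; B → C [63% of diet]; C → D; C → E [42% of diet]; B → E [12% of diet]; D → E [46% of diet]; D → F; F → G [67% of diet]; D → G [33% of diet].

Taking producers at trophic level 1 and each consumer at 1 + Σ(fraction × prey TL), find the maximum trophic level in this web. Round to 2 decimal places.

C: 1 + (0.37×1 + 0.63×1) = 2
D: 1 + 2 = 3
E: 1 + (0.42×2 + 0.12×1 + 0.46×3) = 3.34
F: 1 + 3 = 4
G: 1 + (0.67×4 + 0.33×3) = 4.67

4.67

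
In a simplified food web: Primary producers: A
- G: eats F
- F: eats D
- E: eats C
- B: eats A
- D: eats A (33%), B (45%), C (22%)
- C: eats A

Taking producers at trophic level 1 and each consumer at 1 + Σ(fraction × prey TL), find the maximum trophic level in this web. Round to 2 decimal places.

4.67

B: 1 + 1 = 2
C: 1 + 1 = 2
D: 1 + (0.33×1 + 0.45×2 + 0.22×2) = 2.67
E: 1 + 2 = 3
F: 1 + 2.67 = 3.67
G: 1 + 3.67 = 4.67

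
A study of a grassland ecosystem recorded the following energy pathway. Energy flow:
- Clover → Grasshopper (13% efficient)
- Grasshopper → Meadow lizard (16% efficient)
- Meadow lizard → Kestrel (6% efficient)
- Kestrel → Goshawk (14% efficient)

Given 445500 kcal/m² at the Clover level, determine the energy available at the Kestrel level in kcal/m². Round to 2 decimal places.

Grasshopper: 445500 × 0.13 = 57915 kcal/m²
Meadow lizard: 57915 × 0.16 = 9266.4 kcal/m²
Kestrel: 9266.4 × 0.06 = 555.984 kcal/m²

555.98 kcal/m²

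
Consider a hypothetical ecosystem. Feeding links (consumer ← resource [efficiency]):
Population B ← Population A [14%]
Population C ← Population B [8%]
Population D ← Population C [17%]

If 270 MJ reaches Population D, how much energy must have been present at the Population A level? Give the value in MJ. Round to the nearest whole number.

Cumulative transfer efficiency: 0.14 × 0.08 × 0.17 = 0.001904
Population A energy = 270 / 0.001904 = 141807 MJ

141807 MJ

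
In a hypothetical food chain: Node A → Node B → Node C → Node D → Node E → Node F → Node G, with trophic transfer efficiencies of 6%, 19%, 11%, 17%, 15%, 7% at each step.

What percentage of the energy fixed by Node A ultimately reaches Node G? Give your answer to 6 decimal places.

0.000224%

Product of link efficiencies: 0.06 × 0.19 × 0.11 × 0.17 × 0.15 × 0.07 = 0.00000223839
As a percentage: 0.00000223839 × 100 = 0.000224%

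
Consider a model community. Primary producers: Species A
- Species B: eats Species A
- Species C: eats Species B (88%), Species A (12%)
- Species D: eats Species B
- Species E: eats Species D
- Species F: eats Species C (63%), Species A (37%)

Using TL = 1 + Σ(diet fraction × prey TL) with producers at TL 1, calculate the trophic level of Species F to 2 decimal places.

3.18

Species B: 1 + 1 = 2
Species C: 1 + (0.88×2 + 0.12×1) = 2.88
Species D: 1 + 2 = 3
Species E: 1 + 3 = 4
Species F: 1 + (0.63×2.88 + 0.37×1) = 3.1844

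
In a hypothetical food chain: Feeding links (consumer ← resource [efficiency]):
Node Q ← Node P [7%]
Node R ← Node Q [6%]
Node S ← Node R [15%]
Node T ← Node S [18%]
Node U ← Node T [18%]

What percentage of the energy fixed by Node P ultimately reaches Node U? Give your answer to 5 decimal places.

Product of link efficiencies: 0.07 × 0.06 × 0.15 × 0.18 × 0.18 = 0.000020412
As a percentage: 0.000020412 × 100 = 0.00204%

0.00204%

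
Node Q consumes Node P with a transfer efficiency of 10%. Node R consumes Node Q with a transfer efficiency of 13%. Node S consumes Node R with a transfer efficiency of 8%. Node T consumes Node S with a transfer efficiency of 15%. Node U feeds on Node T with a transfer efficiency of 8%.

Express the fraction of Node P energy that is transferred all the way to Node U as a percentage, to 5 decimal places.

Product of link efficiencies: 0.1 × 0.13 × 0.08 × 0.15 × 0.08 = 0.00001248
As a percentage: 0.00001248 × 100 = 0.00125%

0.00125%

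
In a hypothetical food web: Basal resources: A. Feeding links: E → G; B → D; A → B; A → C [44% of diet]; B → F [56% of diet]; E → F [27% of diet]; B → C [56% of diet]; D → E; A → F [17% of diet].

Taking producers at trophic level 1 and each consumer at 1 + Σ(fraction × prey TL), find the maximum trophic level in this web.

B: 1 + 1 = 2
C: 1 + (0.56×2 + 0.44×1) = 2.56
D: 1 + 2 = 3
E: 1 + 3 = 4
F: 1 + (0.56×2 + 0.27×4 + 0.17×1) = 3.37
G: 1 + 4 = 5

5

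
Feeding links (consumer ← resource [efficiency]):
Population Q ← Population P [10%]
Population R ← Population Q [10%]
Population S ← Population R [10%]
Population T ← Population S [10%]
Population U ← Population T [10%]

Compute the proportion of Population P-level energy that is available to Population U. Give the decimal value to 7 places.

0.0000100

Product of link efficiencies: 0.1 × 0.1 × 0.1 × 0.1 × 0.1 = 0.00001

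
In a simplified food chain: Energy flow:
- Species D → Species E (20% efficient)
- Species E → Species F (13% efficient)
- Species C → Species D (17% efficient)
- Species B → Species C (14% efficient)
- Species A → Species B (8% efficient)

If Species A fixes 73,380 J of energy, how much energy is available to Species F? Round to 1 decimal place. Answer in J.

3.6 J

Species B: 73380 × 0.08 = 5870.4 J
Species C: 5870.4 × 0.14 = 821.856 J
Species D: 821.856 × 0.17 = 139.71552 J
Species E: 139.71552 × 0.2 = 27.943104 J
Species F: 27.943104 × 0.13 = 3.63260352 J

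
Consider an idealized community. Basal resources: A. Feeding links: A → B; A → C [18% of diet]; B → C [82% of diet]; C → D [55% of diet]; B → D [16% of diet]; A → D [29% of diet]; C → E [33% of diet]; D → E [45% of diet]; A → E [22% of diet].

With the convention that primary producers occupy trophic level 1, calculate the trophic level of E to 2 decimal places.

B: 1 + 1 = 2
C: 1 + (0.18×1 + 0.82×2) = 2.82
D: 1 + (0.55×2.82 + 0.16×2 + 0.29×1) = 3.161
E: 1 + (0.33×2.82 + 0.45×3.161 + 0.22×1) = 3.57305

3.57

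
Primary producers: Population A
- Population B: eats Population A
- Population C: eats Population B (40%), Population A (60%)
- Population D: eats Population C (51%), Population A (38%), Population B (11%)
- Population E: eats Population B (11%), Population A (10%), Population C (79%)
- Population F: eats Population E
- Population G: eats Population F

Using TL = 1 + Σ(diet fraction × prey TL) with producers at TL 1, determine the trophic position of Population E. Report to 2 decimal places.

Population B: 1 + 1 = 2
Population C: 1 + (0.4×2 + 0.6×1) = 2.4
Population D: 1 + (0.51×2.4 + 0.38×1 + 0.11×2) = 2.824
Population E: 1 + (0.11×2 + 0.1×1 + 0.79×2.4) = 3.216
Population F: 1 + 3.216 = 4.216
Population G: 1 + 4.216 = 5.216

3.22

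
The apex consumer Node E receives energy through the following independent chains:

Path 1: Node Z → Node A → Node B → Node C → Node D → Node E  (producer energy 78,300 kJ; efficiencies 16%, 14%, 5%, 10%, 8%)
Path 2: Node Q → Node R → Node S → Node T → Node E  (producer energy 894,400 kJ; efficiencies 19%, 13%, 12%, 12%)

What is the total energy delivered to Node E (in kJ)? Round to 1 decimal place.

Path 1: 78300 × 0.16 × 0.14 × 0.05 × 0.1 × 0.08 = 0.701568 kJ
Path 2: 894400 × 0.19 × 0.13 × 0.12 × 0.12 = 318.120192 kJ
Total at Node E: 0.701568 + 318.120192 = 318.82176 kJ

318.8 kJ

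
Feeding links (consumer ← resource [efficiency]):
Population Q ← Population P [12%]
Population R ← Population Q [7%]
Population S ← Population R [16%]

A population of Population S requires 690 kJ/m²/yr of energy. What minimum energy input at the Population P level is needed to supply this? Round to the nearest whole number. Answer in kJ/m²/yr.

513393 kJ/m²/yr

Cumulative transfer efficiency: 0.12 × 0.07 × 0.16 = 0.001344
Population P energy = 690 / 0.001344 = 513393 kJ/m²/yr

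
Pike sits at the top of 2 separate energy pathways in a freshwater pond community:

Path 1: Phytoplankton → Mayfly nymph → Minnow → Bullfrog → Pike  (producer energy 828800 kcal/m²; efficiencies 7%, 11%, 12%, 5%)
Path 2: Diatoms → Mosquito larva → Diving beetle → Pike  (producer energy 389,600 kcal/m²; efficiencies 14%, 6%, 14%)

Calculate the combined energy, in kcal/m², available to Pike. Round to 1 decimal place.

Path 1: 828800 × 0.07 × 0.11 × 0.12 × 0.05 = 38.29056 kcal/m²
Path 2: 389600 × 0.14 × 0.06 × 0.14 = 458.1696 kcal/m²
Total at Pike: 38.29056 + 458.1696 = 496.46016 kcal/m²

496.5 kcal/m²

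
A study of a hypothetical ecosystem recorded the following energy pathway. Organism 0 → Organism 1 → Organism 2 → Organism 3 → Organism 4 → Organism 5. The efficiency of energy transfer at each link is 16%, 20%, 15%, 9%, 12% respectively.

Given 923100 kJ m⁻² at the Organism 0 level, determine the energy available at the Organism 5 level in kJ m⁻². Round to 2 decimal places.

Organism 1: 923100 × 0.16 = 147696 kJ m⁻²
Organism 2: 147696 × 0.2 = 29539.2 kJ m⁻²
Organism 3: 29539.2 × 0.15 = 4430.88 kJ m⁻²
Organism 4: 4430.88 × 0.09 = 398.7792 kJ m⁻²
Organism 5: 398.7792 × 0.12 = 47.853504 kJ m⁻²

47.85 kJ m⁻²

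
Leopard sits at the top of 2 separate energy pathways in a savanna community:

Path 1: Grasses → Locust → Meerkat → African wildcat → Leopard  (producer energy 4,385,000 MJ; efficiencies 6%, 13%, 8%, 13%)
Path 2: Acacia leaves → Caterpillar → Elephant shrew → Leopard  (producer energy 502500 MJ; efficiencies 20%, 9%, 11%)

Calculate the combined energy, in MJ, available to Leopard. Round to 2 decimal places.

1350.66 MJ

Path 1: 4385000 × 0.06 × 0.13 × 0.08 × 0.13 = 355.7112 MJ
Path 2: 502500 × 0.2 × 0.09 × 0.11 = 994.95 MJ
Total at Leopard: 355.7112 + 994.95 = 1350.6612 MJ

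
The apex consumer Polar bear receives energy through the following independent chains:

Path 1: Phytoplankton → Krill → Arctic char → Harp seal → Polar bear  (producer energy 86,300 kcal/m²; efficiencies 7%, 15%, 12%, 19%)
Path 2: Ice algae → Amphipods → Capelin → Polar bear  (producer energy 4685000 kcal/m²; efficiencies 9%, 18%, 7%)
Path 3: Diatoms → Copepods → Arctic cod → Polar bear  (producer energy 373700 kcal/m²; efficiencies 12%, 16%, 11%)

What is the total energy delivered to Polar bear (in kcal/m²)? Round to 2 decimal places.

6122.70 kcal/m²

Path 1: 86300 × 0.07 × 0.15 × 0.12 × 0.19 = 20.66022 kcal/m²
Path 2: 4685000 × 0.09 × 0.18 × 0.07 = 5312.79 kcal/m²
Path 3: 373700 × 0.12 × 0.16 × 0.11 = 789.2544 kcal/m²
Total at Polar bear: 20.66022 + 5312.79 + 789.2544 = 6122.70462 kcal/m²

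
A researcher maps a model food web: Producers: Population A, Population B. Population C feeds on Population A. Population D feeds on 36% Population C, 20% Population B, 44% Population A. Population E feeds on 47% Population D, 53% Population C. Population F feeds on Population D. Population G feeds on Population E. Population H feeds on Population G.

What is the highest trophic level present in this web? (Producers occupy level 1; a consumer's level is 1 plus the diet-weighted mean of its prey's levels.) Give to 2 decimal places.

Population C: 1 + 1 = 2
Population D: 1 + (0.36×2 + 0.2×1 + 0.44×1) = 2.36
Population E: 1 + (0.47×2.36 + 0.53×2) = 3.1692
Population F: 1 + 2.36 = 3.36
Population G: 1 + 3.1692 = 4.1692
Population H: 1 + 4.1692 = 5.1692

5.17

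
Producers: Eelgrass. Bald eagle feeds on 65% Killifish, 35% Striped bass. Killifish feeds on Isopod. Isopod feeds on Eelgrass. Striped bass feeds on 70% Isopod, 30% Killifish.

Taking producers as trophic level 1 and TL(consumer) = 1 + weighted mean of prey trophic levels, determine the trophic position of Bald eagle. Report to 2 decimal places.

Isopod: 1 + 1 = 2
Killifish: 1 + 2 = 3
Striped bass: 1 + (0.7×2 + 0.3×3) = 3.3
Bald eagle: 1 + (0.65×3 + 0.35×3.3) = 4.105

4.11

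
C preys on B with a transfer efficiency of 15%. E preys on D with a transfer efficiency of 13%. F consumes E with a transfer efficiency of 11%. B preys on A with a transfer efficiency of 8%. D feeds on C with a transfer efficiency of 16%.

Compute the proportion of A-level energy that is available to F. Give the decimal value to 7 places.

Product of link efficiencies: 0.08 × 0.15 × 0.16 × 0.13 × 0.11 = 0.000027456

0.0000275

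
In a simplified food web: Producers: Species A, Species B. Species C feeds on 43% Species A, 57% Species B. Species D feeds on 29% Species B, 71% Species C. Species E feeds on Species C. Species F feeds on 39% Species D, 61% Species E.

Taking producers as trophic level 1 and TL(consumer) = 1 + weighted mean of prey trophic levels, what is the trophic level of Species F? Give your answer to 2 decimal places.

3.89

Species C: 1 + (0.43×1 + 0.57×1) = 2
Species D: 1 + (0.29×1 + 0.71×2) = 2.71
Species E: 1 + 2 = 3
Species F: 1 + (0.39×2.71 + 0.61×3) = 3.8869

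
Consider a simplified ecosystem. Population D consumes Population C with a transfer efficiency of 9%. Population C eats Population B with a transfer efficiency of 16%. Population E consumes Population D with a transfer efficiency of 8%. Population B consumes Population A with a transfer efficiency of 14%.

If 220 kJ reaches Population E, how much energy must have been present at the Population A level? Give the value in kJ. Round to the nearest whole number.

1364087 kJ

Cumulative transfer efficiency: 0.14 × 0.16 × 0.09 × 0.08 = 0.00016128
Population A energy = 220 / 0.00016128 = 1364087 kJ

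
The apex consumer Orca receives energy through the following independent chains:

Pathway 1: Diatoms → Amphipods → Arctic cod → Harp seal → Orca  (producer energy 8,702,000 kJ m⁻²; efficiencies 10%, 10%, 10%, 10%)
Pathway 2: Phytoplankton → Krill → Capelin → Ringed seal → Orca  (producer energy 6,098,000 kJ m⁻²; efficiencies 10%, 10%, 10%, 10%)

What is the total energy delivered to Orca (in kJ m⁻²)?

1480 kJ m⁻²

Pathway 1: 8702000 × 0.1 × 0.1 × 0.1 × 0.1 = 870.2 kJ m⁻²
Pathway 2: 6098000 × 0.1 × 0.1 × 0.1 × 0.1 = 609.8 kJ m⁻²
Total at Orca: 870.2 + 609.8 = 1480 kJ m⁻²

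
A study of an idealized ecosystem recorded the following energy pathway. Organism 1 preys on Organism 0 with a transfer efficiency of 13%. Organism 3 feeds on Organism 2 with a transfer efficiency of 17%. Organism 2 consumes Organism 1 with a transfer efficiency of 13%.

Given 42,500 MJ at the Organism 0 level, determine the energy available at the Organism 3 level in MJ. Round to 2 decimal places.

Organism 1: 42500 × 0.13 = 5525 MJ
Organism 2: 5525 × 0.13 = 718.25 MJ
Organism 3: 718.25 × 0.17 = 122.1025 MJ

122.10 MJ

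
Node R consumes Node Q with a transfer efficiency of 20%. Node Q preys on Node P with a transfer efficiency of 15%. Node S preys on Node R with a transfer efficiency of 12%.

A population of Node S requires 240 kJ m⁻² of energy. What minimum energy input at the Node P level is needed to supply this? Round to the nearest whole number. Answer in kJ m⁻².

66667 kJ m⁻²

Cumulative transfer efficiency: 0.15 × 0.2 × 0.12 = 0.0036
Node P energy = 240 / 0.0036 = 66667 kJ m⁻²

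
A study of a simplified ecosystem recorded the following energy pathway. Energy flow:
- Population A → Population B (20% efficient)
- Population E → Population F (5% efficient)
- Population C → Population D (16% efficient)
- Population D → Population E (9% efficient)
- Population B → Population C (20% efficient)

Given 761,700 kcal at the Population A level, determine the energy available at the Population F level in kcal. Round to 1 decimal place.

21.9 kcal

Population B: 761700 × 0.2 = 152340 kcal
Population C: 152340 × 0.2 = 30468 kcal
Population D: 30468 × 0.16 = 4874.88 kcal
Population E: 4874.88 × 0.09 = 438.7392 kcal
Population F: 438.7392 × 0.05 = 21.93696 kcal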